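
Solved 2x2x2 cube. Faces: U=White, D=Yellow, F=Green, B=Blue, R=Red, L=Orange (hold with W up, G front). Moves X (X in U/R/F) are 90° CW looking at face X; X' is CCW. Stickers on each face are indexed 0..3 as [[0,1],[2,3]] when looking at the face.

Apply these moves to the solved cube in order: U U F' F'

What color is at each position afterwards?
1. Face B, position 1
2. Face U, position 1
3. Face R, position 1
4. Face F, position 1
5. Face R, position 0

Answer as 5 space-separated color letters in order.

After move 1 (U): U=WWWW F=RRGG R=BBRR B=OOBB L=GGOO
After move 2 (U): U=WWWW F=BBGG R=OORR B=GGBB L=RROO
After move 3 (F'): F=BGBG U=WWOR R=YOYR D=ROYY L=RWOW
After move 4 (F'): F=GGBB U=WWYY R=OORR D=WWYY L=RROO
Query 1: B[1] = G
Query 2: U[1] = W
Query 3: R[1] = O
Query 4: F[1] = G
Query 5: R[0] = O

Answer: G W O G O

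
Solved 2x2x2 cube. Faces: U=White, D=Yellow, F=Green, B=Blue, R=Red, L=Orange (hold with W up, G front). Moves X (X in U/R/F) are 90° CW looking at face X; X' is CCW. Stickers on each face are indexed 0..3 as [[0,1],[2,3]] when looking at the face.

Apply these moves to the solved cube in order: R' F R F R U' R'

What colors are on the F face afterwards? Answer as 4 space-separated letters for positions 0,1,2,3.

Answer: O R G G

Derivation:
After move 1 (R'): R=RRRR U=WBWB F=GWGW D=YGYG B=YBYB
After move 2 (F): F=GGWW U=WBOO R=WRBR D=RRYG L=OYOG
After move 3 (R): R=BWRR U=WGOW F=GRWG D=RYYY B=OBBB
After move 4 (F): F=WGGR U=WGGY R=OWWR D=RBYY L=OROY
After move 5 (R): R=WORW U=WGGR F=WBGY D=RBYO B=YBGB
After move 6 (U'): U=GRWG F=ORGY R=WBRW B=WOGB L=YBOY
After move 7 (R'): R=BWWR U=GGWW F=ORGG D=RRYY B=OOBB
Query: F face = ORGG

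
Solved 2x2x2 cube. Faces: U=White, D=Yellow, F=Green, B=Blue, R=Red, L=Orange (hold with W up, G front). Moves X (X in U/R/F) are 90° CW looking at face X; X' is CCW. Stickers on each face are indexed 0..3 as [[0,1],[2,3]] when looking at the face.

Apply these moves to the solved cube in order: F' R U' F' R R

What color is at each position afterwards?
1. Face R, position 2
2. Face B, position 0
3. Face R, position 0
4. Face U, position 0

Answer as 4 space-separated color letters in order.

After move 1 (F'): F=GGGG U=WWRR R=YRYR D=OOYY L=OWOW
After move 2 (R): R=YYRR U=WGRG F=GOGY D=OBYB B=RBWB
After move 3 (U'): U=GGWR F=OWGY R=GORR B=YYWB L=RBOW
After move 4 (F'): F=WYOG U=GGGR R=BOOR D=BWYB L=RROW
After move 5 (R): R=OBRO U=GYGG F=WWOB D=BWYY B=RYGB
After move 6 (R): R=ROOB U=GWGB F=WWOY D=BGYR B=GYYB
Query 1: R[2] = O
Query 2: B[0] = G
Query 3: R[0] = R
Query 4: U[0] = G

Answer: O G R G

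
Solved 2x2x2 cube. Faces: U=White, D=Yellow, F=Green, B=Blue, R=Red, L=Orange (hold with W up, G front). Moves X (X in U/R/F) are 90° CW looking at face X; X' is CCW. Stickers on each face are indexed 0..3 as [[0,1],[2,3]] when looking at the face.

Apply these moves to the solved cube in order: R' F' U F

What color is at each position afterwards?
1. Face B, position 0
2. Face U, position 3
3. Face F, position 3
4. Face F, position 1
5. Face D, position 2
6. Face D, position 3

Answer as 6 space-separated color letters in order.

After move 1 (R'): R=RRRR U=WBWB F=GWGW D=YGYG B=YBYB
After move 2 (F'): F=WWGG U=WBRR R=GRYR D=OOYG L=OBOW
After move 3 (U): U=RWRB F=GRGG R=YBYR B=OBYB L=WWOW
After move 4 (F): F=GGGR U=RWWW R=RBBR D=YYYG L=WOOO
Query 1: B[0] = O
Query 2: U[3] = W
Query 3: F[3] = R
Query 4: F[1] = G
Query 5: D[2] = Y
Query 6: D[3] = G

Answer: O W R G Y G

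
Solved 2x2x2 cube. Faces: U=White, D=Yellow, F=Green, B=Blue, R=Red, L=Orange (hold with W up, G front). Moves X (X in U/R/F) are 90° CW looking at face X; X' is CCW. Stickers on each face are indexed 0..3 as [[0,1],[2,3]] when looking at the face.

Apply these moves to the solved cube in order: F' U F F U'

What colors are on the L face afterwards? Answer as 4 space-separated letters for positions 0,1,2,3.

Answer: O W O B

Derivation:
After move 1 (F'): F=GGGG U=WWRR R=YRYR D=OOYY L=OWOW
After move 2 (U): U=RWRW F=YRGG R=BBYR B=OWBB L=GGOW
After move 3 (F): F=GYGR U=RWWG R=RBWR D=YBYY L=GOOO
After move 4 (F): F=GGRY U=RWOO R=WBGR D=WRYY L=GYOB
After move 5 (U'): U=WORO F=GYRY R=GGGR B=WBBB L=OWOB
Query: L face = OWOB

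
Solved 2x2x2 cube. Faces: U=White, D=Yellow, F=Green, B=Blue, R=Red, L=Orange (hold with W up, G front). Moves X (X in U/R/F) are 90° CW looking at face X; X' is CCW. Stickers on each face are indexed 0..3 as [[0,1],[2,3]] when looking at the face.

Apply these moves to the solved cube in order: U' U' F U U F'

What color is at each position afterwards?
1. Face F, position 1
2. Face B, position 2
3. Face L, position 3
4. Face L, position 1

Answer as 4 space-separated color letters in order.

Answer: B B W W

Derivation:
After move 1 (U'): U=WWWW F=OOGG R=GGRR B=RRBB L=BBOO
After move 2 (U'): U=WWWW F=BBGG R=OORR B=GGBB L=RROO
After move 3 (F): F=GBGB U=WWOR R=WOWR D=ROYY L=RYOY
After move 4 (U): U=OWRW F=WOGB R=GGWR B=RYBB L=GBOY
After move 5 (U): U=ROWW F=GGGB R=RYWR B=GBBB L=WOOY
After move 6 (F'): F=GBGG U=RORW R=OYRR D=OYYY L=WWOW
Query 1: F[1] = B
Query 2: B[2] = B
Query 3: L[3] = W
Query 4: L[1] = W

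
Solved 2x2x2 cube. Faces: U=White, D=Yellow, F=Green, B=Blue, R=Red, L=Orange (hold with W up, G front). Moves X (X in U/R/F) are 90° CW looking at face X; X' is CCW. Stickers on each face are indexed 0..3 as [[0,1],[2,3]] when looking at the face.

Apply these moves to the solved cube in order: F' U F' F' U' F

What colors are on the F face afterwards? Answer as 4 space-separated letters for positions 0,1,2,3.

Answer: R G Y Y

Derivation:
After move 1 (F'): F=GGGG U=WWRR R=YRYR D=OOYY L=OWOW
After move 2 (U): U=RWRW F=YRGG R=BBYR B=OWBB L=GGOW
After move 3 (F'): F=RGYG U=RWBY R=OBOR D=GWYY L=GWOR
After move 4 (F'): F=GGRY U=RWOO R=WBGR D=WRYY L=GYOB
After move 5 (U'): U=WORO F=GYRY R=GGGR B=WBBB L=OWOB
After move 6 (F): F=RGYY U=WOBW R=RGOR D=GGYY L=OWOR
Query: F face = RGYY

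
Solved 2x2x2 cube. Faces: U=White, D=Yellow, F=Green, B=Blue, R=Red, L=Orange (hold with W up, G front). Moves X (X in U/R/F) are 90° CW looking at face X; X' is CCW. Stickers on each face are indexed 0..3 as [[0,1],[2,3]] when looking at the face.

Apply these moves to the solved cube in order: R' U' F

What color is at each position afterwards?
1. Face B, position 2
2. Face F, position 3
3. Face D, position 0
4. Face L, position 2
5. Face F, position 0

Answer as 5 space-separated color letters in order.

Answer: Y O R O G

Derivation:
After move 1 (R'): R=RRRR U=WBWB F=GWGW D=YGYG B=YBYB
After move 2 (U'): U=BBWW F=OOGW R=GWRR B=RRYB L=YBOO
After move 3 (F): F=GOWO U=BBOB R=WWWR D=RGYG L=YYOG
Query 1: B[2] = Y
Query 2: F[3] = O
Query 3: D[0] = R
Query 4: L[2] = O
Query 5: F[0] = G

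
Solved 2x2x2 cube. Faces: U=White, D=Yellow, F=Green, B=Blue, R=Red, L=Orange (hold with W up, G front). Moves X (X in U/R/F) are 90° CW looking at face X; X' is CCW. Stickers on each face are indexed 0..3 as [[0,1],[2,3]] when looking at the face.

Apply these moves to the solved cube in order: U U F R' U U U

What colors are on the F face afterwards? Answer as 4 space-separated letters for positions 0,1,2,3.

After move 1 (U): U=WWWW F=RRGG R=BBRR B=OOBB L=GGOO
After move 2 (U): U=WWWW F=BBGG R=OORR B=GGBB L=RROO
After move 3 (F): F=GBGB U=WWOR R=WOWR D=ROYY L=RYOY
After move 4 (R'): R=ORWW U=WBOG F=GWGR D=RBYB B=YGOB
After move 5 (U): U=OWGB F=ORGR R=YGWW B=RYOB L=GWOY
After move 6 (U): U=GOBW F=YGGR R=RYWW B=GWOB L=OROY
After move 7 (U): U=BGWO F=RYGR R=GWWW B=OROB L=YGOY
Query: F face = RYGR

Answer: R Y G R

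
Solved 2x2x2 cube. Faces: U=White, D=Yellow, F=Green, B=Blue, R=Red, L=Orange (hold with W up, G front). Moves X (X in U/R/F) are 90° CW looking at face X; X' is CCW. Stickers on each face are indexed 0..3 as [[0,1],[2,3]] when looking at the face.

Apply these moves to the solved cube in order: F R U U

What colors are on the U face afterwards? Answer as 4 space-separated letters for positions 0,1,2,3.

Answer: G O G W

Derivation:
After move 1 (F): F=GGGG U=WWOO R=WRWR D=RRYY L=OYOY
After move 2 (R): R=WWRR U=WGOG F=GRGY D=RBYB B=OBWB
After move 3 (U): U=OWGG F=WWGY R=OBRR B=OYWB L=GROY
After move 4 (U): U=GOGW F=OBGY R=OYRR B=GRWB L=WWOY
Query: U face = GOGW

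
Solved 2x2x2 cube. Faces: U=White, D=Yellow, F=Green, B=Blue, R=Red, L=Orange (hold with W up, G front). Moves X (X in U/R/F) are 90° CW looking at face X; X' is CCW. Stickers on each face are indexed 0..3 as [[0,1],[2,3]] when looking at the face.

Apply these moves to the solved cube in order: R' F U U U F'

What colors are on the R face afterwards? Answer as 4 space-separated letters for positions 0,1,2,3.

Answer: R G R R

Derivation:
After move 1 (R'): R=RRRR U=WBWB F=GWGW D=YGYG B=YBYB
After move 2 (F): F=GGWW U=WBOO R=WRBR D=RRYG L=OYOG
After move 3 (U): U=OWOB F=WRWW R=YBBR B=OYYB L=GGOG
After move 4 (U): U=OOBW F=YBWW R=OYBR B=GGYB L=WROG
After move 5 (U): U=BOWO F=OYWW R=GGBR B=WRYB L=YBOG
After move 6 (F'): F=YWOW U=BOGB R=RGRR D=BGYG L=YOOW
Query: R face = RGRR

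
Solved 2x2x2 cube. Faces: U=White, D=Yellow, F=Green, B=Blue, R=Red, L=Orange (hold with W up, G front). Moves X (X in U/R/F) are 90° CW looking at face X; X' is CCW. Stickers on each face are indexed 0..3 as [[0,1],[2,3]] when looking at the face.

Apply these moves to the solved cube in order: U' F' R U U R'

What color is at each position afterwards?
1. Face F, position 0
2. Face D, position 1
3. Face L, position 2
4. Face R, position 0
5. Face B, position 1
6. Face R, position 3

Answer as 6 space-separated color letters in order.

Answer: R R O W O R

Derivation:
After move 1 (U'): U=WWWW F=OOGG R=GGRR B=RRBB L=BBOO
After move 2 (F'): F=OGOG U=WWGR R=YGYR D=BOYY L=BWOW
After move 3 (R): R=YYRG U=WGGG F=OOOY D=BBYR B=RRWB
After move 4 (U): U=GWGG F=YYOY R=RRRG B=BWWB L=OOOW
After move 5 (U): U=GGGW F=RROY R=BWRG B=OOWB L=YYOW
After move 6 (R'): R=WGBR U=GWGO F=RGOW D=BRYY B=ROBB
Query 1: F[0] = R
Query 2: D[1] = R
Query 3: L[2] = O
Query 4: R[0] = W
Query 5: B[1] = O
Query 6: R[3] = R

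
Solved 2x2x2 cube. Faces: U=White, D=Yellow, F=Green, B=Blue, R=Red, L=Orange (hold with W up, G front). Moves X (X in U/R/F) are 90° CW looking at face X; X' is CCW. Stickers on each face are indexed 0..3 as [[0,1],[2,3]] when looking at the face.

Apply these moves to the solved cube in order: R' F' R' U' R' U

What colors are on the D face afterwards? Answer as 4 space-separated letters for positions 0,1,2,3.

Answer: O B Y R

Derivation:
After move 1 (R'): R=RRRR U=WBWB F=GWGW D=YGYG B=YBYB
After move 2 (F'): F=WWGG U=WBRR R=GRYR D=OOYG L=OBOW
After move 3 (R'): R=RRGY U=WYRY F=WBGR D=OWYG B=GBOB
After move 4 (U'): U=YYWR F=OBGR R=WBGY B=RROB L=GBOW
After move 5 (R'): R=BYWG U=YOWR F=OYGR D=OBYR B=GRWB
After move 6 (U): U=WYRO F=BYGR R=GRWG B=GBWB L=OYOW
Query: D face = OBYR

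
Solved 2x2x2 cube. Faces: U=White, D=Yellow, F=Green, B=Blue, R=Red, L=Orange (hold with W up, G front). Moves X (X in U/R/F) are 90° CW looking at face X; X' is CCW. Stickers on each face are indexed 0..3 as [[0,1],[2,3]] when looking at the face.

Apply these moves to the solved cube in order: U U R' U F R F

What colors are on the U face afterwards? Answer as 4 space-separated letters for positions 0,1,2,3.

After move 1 (U): U=WWWW F=RRGG R=BBRR B=OOBB L=GGOO
After move 2 (U): U=WWWW F=BBGG R=OORR B=GGBB L=RROO
After move 3 (R'): R=OROR U=WBWG F=BWGW D=YBYG B=YGYB
After move 4 (U): U=WWGB F=ORGW R=YGOR B=RRYB L=BWOO
After move 5 (F): F=GOWR U=WWOW R=GGBR D=OYYG L=BYOB
After move 6 (R): R=BGRG U=WOOR F=GYWG D=OYYR B=WRWB
After move 7 (F): F=WGGY U=WOBY R=OGRG D=RBYR L=BOOY
Query: U face = WOBY

Answer: W O B Y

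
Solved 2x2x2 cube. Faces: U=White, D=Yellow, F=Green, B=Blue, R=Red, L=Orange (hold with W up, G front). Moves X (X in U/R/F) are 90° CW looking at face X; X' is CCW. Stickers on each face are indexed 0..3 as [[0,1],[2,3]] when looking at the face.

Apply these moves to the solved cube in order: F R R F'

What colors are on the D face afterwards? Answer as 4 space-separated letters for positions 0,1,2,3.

After move 1 (F): F=GGGG U=WWOO R=WRWR D=RRYY L=OYOY
After move 2 (R): R=WWRR U=WGOG F=GRGY D=RBYB B=OBWB
After move 3 (R): R=RWRW U=WROY F=GBGB D=RWYO B=GBGB
After move 4 (F'): F=BBGG U=WRRR R=WWRW D=YYYO L=OYOO
Query: D face = YYYO

Answer: Y Y Y O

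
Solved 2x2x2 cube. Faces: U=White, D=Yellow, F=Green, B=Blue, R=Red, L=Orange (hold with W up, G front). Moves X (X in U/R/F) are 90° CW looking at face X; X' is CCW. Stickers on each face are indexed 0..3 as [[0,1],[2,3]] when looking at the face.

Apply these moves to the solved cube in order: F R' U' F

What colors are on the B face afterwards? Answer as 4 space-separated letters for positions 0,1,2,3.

Answer: R R R B

Derivation:
After move 1 (F): F=GGGG U=WWOO R=WRWR D=RRYY L=OYOY
After move 2 (R'): R=RRWW U=WBOB F=GWGO D=RGYG B=YBRB
After move 3 (U'): U=BBWO F=OYGO R=GWWW B=RRRB L=YBOY
After move 4 (F): F=GOOY U=BBYB R=WWOW D=WGYG L=YROG
Query: B face = RRRB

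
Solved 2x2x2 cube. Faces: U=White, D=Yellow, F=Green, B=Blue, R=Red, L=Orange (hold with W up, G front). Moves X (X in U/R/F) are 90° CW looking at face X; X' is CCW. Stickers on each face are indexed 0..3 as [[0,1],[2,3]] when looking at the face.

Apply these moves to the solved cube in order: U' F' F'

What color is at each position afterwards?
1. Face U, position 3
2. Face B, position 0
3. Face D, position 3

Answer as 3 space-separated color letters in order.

After move 1 (U'): U=WWWW F=OOGG R=GGRR B=RRBB L=BBOO
After move 2 (F'): F=OGOG U=WWGR R=YGYR D=BOYY L=BWOW
After move 3 (F'): F=GGOO U=WWYY R=OGBR D=WWYY L=BROG
Query 1: U[3] = Y
Query 2: B[0] = R
Query 3: D[3] = Y

Answer: Y R Y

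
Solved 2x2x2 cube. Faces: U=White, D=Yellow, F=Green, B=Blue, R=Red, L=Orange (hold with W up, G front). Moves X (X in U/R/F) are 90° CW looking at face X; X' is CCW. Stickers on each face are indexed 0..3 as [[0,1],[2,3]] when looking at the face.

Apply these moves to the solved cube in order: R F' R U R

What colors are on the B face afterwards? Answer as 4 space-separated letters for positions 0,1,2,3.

Answer: Y G W B

Derivation:
After move 1 (R): R=RRRR U=WGWG F=GYGY D=YBYB B=WBWB
After move 2 (F'): F=YYGG U=WGRR R=BRYR D=OOYB L=OGOW
After move 3 (R): R=YBRR U=WYRG F=YOGB D=OWYW B=RBGB
After move 4 (U): U=RWGY F=YBGB R=RBRR B=OGGB L=YOOW
After move 5 (R): R=RRRB U=RBGB F=YWGW D=OGYO B=YGWB
Query: B face = YGWB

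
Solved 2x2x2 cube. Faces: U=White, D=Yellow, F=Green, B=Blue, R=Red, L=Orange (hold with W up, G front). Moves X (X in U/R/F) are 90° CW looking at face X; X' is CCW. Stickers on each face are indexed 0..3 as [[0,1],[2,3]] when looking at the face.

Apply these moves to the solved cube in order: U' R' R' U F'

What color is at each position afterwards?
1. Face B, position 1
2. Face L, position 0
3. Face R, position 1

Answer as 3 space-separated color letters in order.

Answer: B O R

Derivation:
After move 1 (U'): U=WWWW F=OOGG R=GGRR B=RRBB L=BBOO
After move 2 (R'): R=GRGR U=WBWR F=OWGW D=YOYG B=YRYB
After move 3 (R'): R=RRGG U=WYWY F=OBGR D=YWYW B=GROB
After move 4 (U): U=WWYY F=RRGR R=GRGG B=BBOB L=OBOO
After move 5 (F'): F=RRRG U=WWGG R=WRYG D=BOYW L=OYOY
Query 1: B[1] = B
Query 2: L[0] = O
Query 3: R[1] = R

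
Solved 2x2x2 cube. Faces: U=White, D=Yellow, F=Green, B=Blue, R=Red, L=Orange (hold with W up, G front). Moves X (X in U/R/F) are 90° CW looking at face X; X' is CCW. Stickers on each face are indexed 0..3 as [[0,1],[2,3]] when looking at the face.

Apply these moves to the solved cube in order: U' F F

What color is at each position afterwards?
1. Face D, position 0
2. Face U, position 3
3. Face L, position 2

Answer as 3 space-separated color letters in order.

Answer: W Y O

Derivation:
After move 1 (U'): U=WWWW F=OOGG R=GGRR B=RRBB L=BBOO
After move 2 (F): F=GOGO U=WWOB R=WGWR D=RGYY L=BYOY
After move 3 (F): F=GGOO U=WWYY R=OGBR D=WWYY L=BROG
Query 1: D[0] = W
Query 2: U[3] = Y
Query 3: L[2] = O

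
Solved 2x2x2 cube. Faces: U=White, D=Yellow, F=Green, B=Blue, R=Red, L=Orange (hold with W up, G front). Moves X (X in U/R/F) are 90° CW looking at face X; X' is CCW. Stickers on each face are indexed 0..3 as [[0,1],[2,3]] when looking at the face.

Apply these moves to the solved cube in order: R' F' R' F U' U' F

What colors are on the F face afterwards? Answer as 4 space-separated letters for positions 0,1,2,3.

After move 1 (R'): R=RRRR U=WBWB F=GWGW D=YGYG B=YBYB
After move 2 (F'): F=WWGG U=WBRR R=GRYR D=OOYG L=OBOW
After move 3 (R'): R=RRGY U=WYRY F=WBGR D=OWYG B=GBOB
After move 4 (F): F=GWRB U=WYWB R=RRYY D=GRYG L=OOOW
After move 5 (U'): U=YBWW F=OORB R=GWYY B=RROB L=GBOW
After move 6 (U'): U=BWYW F=GBRB R=OOYY B=GWOB L=RROW
After move 7 (F): F=RGBB U=BWWR R=YOWY D=YOYG L=RGOR
Query: F face = RGBB

Answer: R G B B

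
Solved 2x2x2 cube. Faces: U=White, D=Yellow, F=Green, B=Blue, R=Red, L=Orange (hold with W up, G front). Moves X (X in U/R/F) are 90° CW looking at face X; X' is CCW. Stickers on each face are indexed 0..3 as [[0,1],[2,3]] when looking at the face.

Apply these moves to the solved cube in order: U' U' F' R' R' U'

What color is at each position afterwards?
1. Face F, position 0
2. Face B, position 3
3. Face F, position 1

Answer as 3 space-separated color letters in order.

After move 1 (U'): U=WWWW F=OOGG R=GGRR B=RRBB L=BBOO
After move 2 (U'): U=WWWW F=BBGG R=OORR B=GGBB L=RROO
After move 3 (F'): F=BGBG U=WWOR R=YOYR D=ROYY L=RWOW
After move 4 (R'): R=ORYY U=WBOG F=BWBR D=RGYG B=YGOB
After move 5 (R'): R=RYOY U=WOOY F=BBBG D=RWYR B=GGGB
After move 6 (U'): U=OYWO F=RWBG R=BBOY B=RYGB L=GGOW
Query 1: F[0] = R
Query 2: B[3] = B
Query 3: F[1] = W

Answer: R B W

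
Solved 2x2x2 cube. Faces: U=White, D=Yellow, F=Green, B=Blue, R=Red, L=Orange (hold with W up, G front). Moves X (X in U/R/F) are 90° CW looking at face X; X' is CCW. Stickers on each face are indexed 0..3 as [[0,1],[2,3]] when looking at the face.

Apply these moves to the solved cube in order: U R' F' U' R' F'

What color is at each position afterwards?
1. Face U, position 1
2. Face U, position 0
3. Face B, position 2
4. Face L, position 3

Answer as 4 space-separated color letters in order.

After move 1 (U): U=WWWW F=RRGG R=BBRR B=OOBB L=GGOO
After move 2 (R'): R=BRBR U=WBWO F=RWGW D=YRYG B=YOYB
After move 3 (F'): F=WWRG U=WBBB R=RRYR D=GOYG L=GOOW
After move 4 (U'): U=BBWB F=GORG R=WWYR B=RRYB L=YOOW
After move 5 (R'): R=WRWY U=BYWR F=GBRB D=GOYG B=GROB
After move 6 (F'): F=BBGR U=BYWW R=ORGY D=OWYG L=YROW
Query 1: U[1] = Y
Query 2: U[0] = B
Query 3: B[2] = O
Query 4: L[3] = W

Answer: Y B O W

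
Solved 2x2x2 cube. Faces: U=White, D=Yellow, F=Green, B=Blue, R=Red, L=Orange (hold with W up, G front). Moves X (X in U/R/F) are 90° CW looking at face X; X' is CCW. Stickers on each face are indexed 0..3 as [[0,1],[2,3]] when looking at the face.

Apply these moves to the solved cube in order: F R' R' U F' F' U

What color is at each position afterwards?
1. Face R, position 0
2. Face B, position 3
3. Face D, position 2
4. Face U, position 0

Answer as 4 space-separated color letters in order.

After move 1 (F): F=GGGG U=WWOO R=WRWR D=RRYY L=OYOY
After move 2 (R'): R=RRWW U=WBOB F=GWGO D=RGYG B=YBRB
After move 3 (R'): R=RWRW U=WROY F=GBGB D=RWYO B=GBGB
After move 4 (U): U=OWYR F=RWGB R=GBRW B=OYGB L=GBOY
After move 5 (F'): F=WBRG U=OWGR R=WBRW D=BYYO L=GROY
After move 6 (F'): F=BGWR U=OWWR R=YBBW D=RYYO L=GROG
After move 7 (U): U=WORW F=YBWR R=OYBW B=GRGB L=BGOG
Query 1: R[0] = O
Query 2: B[3] = B
Query 3: D[2] = Y
Query 4: U[0] = W

Answer: O B Y W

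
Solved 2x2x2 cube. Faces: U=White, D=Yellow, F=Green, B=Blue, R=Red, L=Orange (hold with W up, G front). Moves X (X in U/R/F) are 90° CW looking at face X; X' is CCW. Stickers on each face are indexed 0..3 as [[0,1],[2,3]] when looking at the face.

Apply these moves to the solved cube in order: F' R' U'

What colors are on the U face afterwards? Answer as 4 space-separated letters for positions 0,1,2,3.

Answer: B B W R

Derivation:
After move 1 (F'): F=GGGG U=WWRR R=YRYR D=OOYY L=OWOW
After move 2 (R'): R=RRYY U=WBRB F=GWGR D=OGYG B=YBOB
After move 3 (U'): U=BBWR F=OWGR R=GWYY B=RROB L=YBOW
Query: U face = BBWR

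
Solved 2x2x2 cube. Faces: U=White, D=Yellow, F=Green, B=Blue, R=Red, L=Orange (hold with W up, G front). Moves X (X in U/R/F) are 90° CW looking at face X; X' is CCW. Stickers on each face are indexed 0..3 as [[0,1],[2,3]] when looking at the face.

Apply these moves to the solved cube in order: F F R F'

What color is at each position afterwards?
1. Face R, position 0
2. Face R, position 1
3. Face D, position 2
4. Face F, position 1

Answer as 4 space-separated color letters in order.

Answer: B O Y Y

Derivation:
After move 1 (F): F=GGGG U=WWOO R=WRWR D=RRYY L=OYOY
After move 2 (F): F=GGGG U=WWYY R=OROR D=WWYY L=OROR
After move 3 (R): R=OORR U=WGYG F=GWGY D=WBYB B=YBWB
After move 4 (F'): F=WYGG U=WGOR R=BOWR D=RRYB L=OGOY
Query 1: R[0] = B
Query 2: R[1] = O
Query 3: D[2] = Y
Query 4: F[1] = Y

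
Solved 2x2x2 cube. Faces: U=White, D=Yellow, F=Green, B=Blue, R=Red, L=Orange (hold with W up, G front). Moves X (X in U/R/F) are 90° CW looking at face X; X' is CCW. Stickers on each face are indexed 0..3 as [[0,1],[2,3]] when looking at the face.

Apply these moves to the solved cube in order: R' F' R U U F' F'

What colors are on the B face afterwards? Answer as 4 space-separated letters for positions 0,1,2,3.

After move 1 (R'): R=RRRR U=WBWB F=GWGW D=YGYG B=YBYB
After move 2 (F'): F=WWGG U=WBRR R=GRYR D=OOYG L=OBOW
After move 3 (R): R=YGRR U=WWRG F=WOGG D=OYYY B=RBBB
After move 4 (U): U=RWGW F=YGGG R=RBRR B=OBBB L=WOOW
After move 5 (U): U=GRWW F=RBGG R=OBRR B=WOBB L=YGOW
After move 6 (F'): F=BGRG U=GROR R=YBOR D=GWYY L=YWOW
After move 7 (F'): F=GGBR U=GRYO R=WBGR D=WWYY L=YROO
Query: B face = WOBB

Answer: W O B B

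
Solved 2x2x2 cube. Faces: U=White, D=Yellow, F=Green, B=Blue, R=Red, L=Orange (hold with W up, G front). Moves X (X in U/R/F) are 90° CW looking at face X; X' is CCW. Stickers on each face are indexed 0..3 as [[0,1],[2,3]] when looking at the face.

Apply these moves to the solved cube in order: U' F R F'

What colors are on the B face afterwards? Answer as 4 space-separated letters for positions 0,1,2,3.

Answer: B R W B

Derivation:
After move 1 (U'): U=WWWW F=OOGG R=GGRR B=RRBB L=BBOO
After move 2 (F): F=GOGO U=WWOB R=WGWR D=RGYY L=BYOY
After move 3 (R): R=WWRG U=WOOO F=GGGY D=RBYR B=BRWB
After move 4 (F'): F=GYGG U=WOWR R=BWRG D=YYYR L=BOOO
Query: B face = BRWB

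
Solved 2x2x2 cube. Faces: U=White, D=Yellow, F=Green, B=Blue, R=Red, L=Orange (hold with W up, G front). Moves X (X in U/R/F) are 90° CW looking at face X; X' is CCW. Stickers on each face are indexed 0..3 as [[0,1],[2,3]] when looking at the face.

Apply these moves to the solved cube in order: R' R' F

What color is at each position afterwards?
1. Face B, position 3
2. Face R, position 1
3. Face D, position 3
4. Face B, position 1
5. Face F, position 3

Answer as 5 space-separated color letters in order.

Answer: B R W B B

Derivation:
After move 1 (R'): R=RRRR U=WBWB F=GWGW D=YGYG B=YBYB
After move 2 (R'): R=RRRR U=WYWY F=GBGB D=YWYW B=GBGB
After move 3 (F): F=GGBB U=WYOO R=WRYR D=RRYW L=OYOW
Query 1: B[3] = B
Query 2: R[1] = R
Query 3: D[3] = W
Query 4: B[1] = B
Query 5: F[3] = B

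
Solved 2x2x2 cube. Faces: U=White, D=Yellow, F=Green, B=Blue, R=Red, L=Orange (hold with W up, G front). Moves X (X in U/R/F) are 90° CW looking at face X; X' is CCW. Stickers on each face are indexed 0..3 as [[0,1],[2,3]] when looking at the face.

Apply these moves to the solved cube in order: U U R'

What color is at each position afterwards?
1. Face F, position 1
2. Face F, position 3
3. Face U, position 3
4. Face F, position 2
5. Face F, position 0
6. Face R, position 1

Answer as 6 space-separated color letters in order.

Answer: W W G G B R

Derivation:
After move 1 (U): U=WWWW F=RRGG R=BBRR B=OOBB L=GGOO
After move 2 (U): U=WWWW F=BBGG R=OORR B=GGBB L=RROO
After move 3 (R'): R=OROR U=WBWG F=BWGW D=YBYG B=YGYB
Query 1: F[1] = W
Query 2: F[3] = W
Query 3: U[3] = G
Query 4: F[2] = G
Query 5: F[0] = B
Query 6: R[1] = R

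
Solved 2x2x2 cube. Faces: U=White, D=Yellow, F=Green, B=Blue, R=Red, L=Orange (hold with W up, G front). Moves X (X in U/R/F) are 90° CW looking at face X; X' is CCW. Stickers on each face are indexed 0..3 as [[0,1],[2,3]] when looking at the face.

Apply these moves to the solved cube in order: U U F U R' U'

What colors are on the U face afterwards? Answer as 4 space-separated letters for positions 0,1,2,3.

After move 1 (U): U=WWWW F=RRGG R=BBRR B=OOBB L=GGOO
After move 2 (U): U=WWWW F=BBGG R=OORR B=GGBB L=RROO
After move 3 (F): F=GBGB U=WWOR R=WOWR D=ROYY L=RYOY
After move 4 (U): U=OWRW F=WOGB R=GGWR B=RYBB L=GBOY
After move 5 (R'): R=GRGW U=OBRR F=WWGW D=ROYB B=YYOB
After move 6 (U'): U=BROR F=GBGW R=WWGW B=GROB L=YYOY
Query: U face = BROR

Answer: B R O R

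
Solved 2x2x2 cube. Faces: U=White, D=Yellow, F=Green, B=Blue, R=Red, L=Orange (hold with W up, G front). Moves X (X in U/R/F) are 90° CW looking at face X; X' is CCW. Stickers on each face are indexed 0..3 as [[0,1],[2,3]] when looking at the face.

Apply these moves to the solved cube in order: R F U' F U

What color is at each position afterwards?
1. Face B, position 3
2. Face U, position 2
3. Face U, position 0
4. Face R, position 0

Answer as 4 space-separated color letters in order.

Answer: B B B W

Derivation:
After move 1 (R): R=RRRR U=WGWG F=GYGY D=YBYB B=WBWB
After move 2 (F): F=GGYY U=WGOO R=WRGR D=RRYB L=OYOB
After move 3 (U'): U=GOWO F=OYYY R=GGGR B=WRWB L=WBOB
After move 4 (F): F=YOYY U=GOBB R=WGOR D=GGYB L=WROR
After move 5 (U): U=BGBO F=WGYY R=WROR B=WRWB L=YOOR
Query 1: B[3] = B
Query 2: U[2] = B
Query 3: U[0] = B
Query 4: R[0] = W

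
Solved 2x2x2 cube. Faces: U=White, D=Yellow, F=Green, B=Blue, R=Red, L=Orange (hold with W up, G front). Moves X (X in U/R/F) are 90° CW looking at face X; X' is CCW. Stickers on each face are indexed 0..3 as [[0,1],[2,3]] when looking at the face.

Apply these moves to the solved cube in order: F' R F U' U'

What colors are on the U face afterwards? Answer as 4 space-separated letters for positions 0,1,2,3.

After move 1 (F'): F=GGGG U=WWRR R=YRYR D=OOYY L=OWOW
After move 2 (R): R=YYRR U=WGRG F=GOGY D=OBYB B=RBWB
After move 3 (F): F=GGYO U=WGWW R=RYGR D=RYYB L=OOOB
After move 4 (U'): U=GWWW F=OOYO R=GGGR B=RYWB L=RBOB
After move 5 (U'): U=WWGW F=RBYO R=OOGR B=GGWB L=RYOB
Query: U face = WWGW

Answer: W W G W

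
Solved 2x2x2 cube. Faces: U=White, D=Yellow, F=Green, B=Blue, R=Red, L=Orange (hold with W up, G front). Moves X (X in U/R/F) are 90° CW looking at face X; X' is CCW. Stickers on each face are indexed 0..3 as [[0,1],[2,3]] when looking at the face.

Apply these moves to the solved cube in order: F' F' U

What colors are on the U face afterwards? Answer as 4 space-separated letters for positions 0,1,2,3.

Answer: Y W Y W

Derivation:
After move 1 (F'): F=GGGG U=WWRR R=YRYR D=OOYY L=OWOW
After move 2 (F'): F=GGGG U=WWYY R=OROR D=WWYY L=OROR
After move 3 (U): U=YWYW F=ORGG R=BBOR B=ORBB L=GGOR
Query: U face = YWYW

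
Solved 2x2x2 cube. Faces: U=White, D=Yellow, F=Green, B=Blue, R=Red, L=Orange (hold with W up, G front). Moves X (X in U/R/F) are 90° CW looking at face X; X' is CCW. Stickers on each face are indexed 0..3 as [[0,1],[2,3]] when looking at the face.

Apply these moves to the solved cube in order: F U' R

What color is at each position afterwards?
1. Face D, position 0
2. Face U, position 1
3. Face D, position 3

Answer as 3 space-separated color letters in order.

After move 1 (F): F=GGGG U=WWOO R=WRWR D=RRYY L=OYOY
After move 2 (U'): U=WOWO F=OYGG R=GGWR B=WRBB L=BBOY
After move 3 (R): R=WGRG U=WYWG F=ORGY D=RBYW B=OROB
Query 1: D[0] = R
Query 2: U[1] = Y
Query 3: D[3] = W

Answer: R Y W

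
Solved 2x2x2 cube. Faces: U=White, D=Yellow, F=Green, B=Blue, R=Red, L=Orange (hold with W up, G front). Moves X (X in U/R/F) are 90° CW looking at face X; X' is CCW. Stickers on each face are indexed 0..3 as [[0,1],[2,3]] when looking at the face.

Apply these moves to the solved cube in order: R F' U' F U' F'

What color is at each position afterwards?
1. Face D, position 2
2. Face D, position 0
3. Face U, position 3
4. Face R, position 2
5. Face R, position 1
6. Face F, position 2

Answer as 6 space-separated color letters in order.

Answer: Y R R Y O W

Derivation:
After move 1 (R): R=RRRR U=WGWG F=GYGY D=YBYB B=WBWB
After move 2 (F'): F=YYGG U=WGRR R=BRYR D=OOYB L=OGOW
After move 3 (U'): U=GRWR F=OGGG R=YYYR B=BRWB L=WBOW
After move 4 (F): F=GOGG U=GRWB R=WYRR D=YYYB L=WOOO
After move 5 (U'): U=RBGW F=WOGG R=GORR B=WYWB L=BROO
After move 6 (F'): F=OGWG U=RBGR R=YOYR D=ROYB L=BWOG
Query 1: D[2] = Y
Query 2: D[0] = R
Query 3: U[3] = R
Query 4: R[2] = Y
Query 5: R[1] = O
Query 6: F[2] = W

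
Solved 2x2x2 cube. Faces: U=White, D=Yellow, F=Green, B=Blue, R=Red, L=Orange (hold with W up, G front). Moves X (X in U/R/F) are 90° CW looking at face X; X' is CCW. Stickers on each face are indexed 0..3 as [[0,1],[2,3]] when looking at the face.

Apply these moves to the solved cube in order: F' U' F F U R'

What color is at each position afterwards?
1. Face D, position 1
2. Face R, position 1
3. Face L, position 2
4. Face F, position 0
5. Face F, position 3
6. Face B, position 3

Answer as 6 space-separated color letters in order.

After move 1 (F'): F=GGGG U=WWRR R=YRYR D=OOYY L=OWOW
After move 2 (U'): U=WRWR F=OWGG R=GGYR B=YRBB L=BBOW
After move 3 (F): F=GOGW U=WRWB R=WGRR D=YGYY L=BOOO
After move 4 (F): F=GGWO U=WROO R=WGBR D=RWYY L=BYOG
After move 5 (U): U=OWOR F=WGWO R=YRBR B=BYBB L=GGOG
After move 6 (R'): R=RRYB U=OBOB F=WWWR D=RGYO B=YYWB
Query 1: D[1] = G
Query 2: R[1] = R
Query 3: L[2] = O
Query 4: F[0] = W
Query 5: F[3] = R
Query 6: B[3] = B

Answer: G R O W R B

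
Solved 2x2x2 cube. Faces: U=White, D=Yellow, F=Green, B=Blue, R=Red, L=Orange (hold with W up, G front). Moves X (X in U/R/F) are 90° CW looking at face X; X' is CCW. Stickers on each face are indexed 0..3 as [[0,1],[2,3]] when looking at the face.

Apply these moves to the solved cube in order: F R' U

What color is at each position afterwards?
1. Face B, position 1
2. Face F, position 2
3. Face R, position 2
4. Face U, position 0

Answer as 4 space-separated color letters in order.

Answer: Y G W O

Derivation:
After move 1 (F): F=GGGG U=WWOO R=WRWR D=RRYY L=OYOY
After move 2 (R'): R=RRWW U=WBOB F=GWGO D=RGYG B=YBRB
After move 3 (U): U=OWBB F=RRGO R=YBWW B=OYRB L=GWOY
Query 1: B[1] = Y
Query 2: F[2] = G
Query 3: R[2] = W
Query 4: U[0] = O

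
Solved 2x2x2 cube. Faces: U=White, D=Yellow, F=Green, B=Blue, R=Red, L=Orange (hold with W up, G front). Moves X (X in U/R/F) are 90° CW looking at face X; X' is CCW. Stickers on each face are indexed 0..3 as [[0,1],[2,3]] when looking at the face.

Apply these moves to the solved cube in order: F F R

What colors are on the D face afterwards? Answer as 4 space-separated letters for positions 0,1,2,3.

After move 1 (F): F=GGGG U=WWOO R=WRWR D=RRYY L=OYOY
After move 2 (F): F=GGGG U=WWYY R=OROR D=WWYY L=OROR
After move 3 (R): R=OORR U=WGYG F=GWGY D=WBYB B=YBWB
Query: D face = WBYB

Answer: W B Y B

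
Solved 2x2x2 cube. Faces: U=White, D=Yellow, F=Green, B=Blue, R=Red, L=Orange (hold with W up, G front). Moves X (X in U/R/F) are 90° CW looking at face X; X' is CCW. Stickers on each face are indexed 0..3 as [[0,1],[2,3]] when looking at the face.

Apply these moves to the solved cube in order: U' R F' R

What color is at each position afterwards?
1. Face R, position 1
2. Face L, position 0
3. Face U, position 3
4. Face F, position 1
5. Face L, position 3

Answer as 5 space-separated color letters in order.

Answer: B B G O W

Derivation:
After move 1 (U'): U=WWWW F=OOGG R=GGRR B=RRBB L=BBOO
After move 2 (R): R=RGRG U=WOWG F=OYGY D=YBYR B=WRWB
After move 3 (F'): F=YYOG U=WORR R=BGYG D=BOYR L=BGOW
After move 4 (R): R=YBGG U=WYRG F=YOOR D=BWYW B=RROB
Query 1: R[1] = B
Query 2: L[0] = B
Query 3: U[3] = G
Query 4: F[1] = O
Query 5: L[3] = W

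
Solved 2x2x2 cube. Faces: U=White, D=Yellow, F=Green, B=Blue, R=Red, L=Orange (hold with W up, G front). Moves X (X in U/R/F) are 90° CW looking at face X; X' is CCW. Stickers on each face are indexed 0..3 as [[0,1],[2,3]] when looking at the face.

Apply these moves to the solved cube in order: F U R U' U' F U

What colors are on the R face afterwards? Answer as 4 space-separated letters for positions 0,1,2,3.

After move 1 (F): F=GGGG U=WWOO R=WRWR D=RRYY L=OYOY
After move 2 (U): U=OWOW F=WRGG R=BBWR B=OYBB L=GGOY
After move 3 (R): R=WBRB U=OROG F=WRGY D=RBYO B=WYWB
After move 4 (U'): U=RGOO F=GGGY R=WRRB B=WBWB L=WYOY
After move 5 (U'): U=GORO F=WYGY R=GGRB B=WRWB L=WBOY
After move 6 (F): F=GWYY U=GOYB R=RGOB D=RGYO L=WROB
After move 7 (U): U=YGBO F=RGYY R=WROB B=WRWB L=GWOB
Query: R face = WROB

Answer: W R O B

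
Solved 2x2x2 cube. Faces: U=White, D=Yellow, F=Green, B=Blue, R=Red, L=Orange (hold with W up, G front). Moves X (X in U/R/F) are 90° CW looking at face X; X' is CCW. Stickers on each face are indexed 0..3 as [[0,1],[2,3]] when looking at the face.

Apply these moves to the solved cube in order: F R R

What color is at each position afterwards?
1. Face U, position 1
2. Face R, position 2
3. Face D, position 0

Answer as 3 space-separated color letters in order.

After move 1 (F): F=GGGG U=WWOO R=WRWR D=RRYY L=OYOY
After move 2 (R): R=WWRR U=WGOG F=GRGY D=RBYB B=OBWB
After move 3 (R): R=RWRW U=WROY F=GBGB D=RWYO B=GBGB
Query 1: U[1] = R
Query 2: R[2] = R
Query 3: D[0] = R

Answer: R R R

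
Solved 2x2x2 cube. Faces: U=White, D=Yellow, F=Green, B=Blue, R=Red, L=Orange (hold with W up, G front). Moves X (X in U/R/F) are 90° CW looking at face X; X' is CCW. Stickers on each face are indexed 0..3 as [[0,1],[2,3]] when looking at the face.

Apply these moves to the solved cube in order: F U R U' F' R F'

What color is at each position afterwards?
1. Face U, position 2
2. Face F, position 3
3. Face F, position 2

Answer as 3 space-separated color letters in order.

Answer: R G G

Derivation:
After move 1 (F): F=GGGG U=WWOO R=WRWR D=RRYY L=OYOY
After move 2 (U): U=OWOW F=WRGG R=BBWR B=OYBB L=GGOY
After move 3 (R): R=WBRB U=OROG F=WRGY D=RBYO B=WYWB
After move 4 (U'): U=RGOO F=GGGY R=WRRB B=WBWB L=WYOY
After move 5 (F'): F=GYGG U=RGWR R=BRRB D=YYYO L=WOOO
After move 6 (R): R=RBBR U=RYWG F=GYGO D=YWYW B=RBGB
After move 7 (F'): F=YOGG U=RYRB R=WBYR D=OOYW L=WGOW
Query 1: U[2] = R
Query 2: F[3] = G
Query 3: F[2] = G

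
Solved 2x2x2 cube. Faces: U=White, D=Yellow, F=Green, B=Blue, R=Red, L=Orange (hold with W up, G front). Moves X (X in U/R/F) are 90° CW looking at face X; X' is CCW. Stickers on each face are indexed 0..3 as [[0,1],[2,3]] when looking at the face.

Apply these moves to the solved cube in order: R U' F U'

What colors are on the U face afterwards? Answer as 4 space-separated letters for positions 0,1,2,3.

After move 1 (R): R=RRRR U=WGWG F=GYGY D=YBYB B=WBWB
After move 2 (U'): U=GGWW F=OOGY R=GYRR B=RRWB L=WBOO
After move 3 (F): F=GOYO U=GGOB R=WYWR D=RGYB L=WYOB
After move 4 (U'): U=GBGO F=WYYO R=GOWR B=WYWB L=RROB
Query: U face = GBGO

Answer: G B G O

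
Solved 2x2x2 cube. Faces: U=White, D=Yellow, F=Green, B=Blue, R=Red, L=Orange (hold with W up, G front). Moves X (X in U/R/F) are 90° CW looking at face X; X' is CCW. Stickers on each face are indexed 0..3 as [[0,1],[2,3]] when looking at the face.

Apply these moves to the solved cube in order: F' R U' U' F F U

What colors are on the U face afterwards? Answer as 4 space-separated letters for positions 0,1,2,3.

Answer: B G O R

Derivation:
After move 1 (F'): F=GGGG U=WWRR R=YRYR D=OOYY L=OWOW
After move 2 (R): R=YYRR U=WGRG F=GOGY D=OBYB B=RBWB
After move 3 (U'): U=GGWR F=OWGY R=GORR B=YYWB L=RBOW
After move 4 (U'): U=GRGW F=RBGY R=OWRR B=GOWB L=YYOW
After move 5 (F): F=GRYB U=GRWY R=GWWR D=ROYB L=YOOB
After move 6 (F): F=YGBR U=GRBO R=WWYR D=WGYB L=YROO
After move 7 (U): U=BGOR F=WWBR R=GOYR B=YRWB L=YGOO
Query: U face = BGOR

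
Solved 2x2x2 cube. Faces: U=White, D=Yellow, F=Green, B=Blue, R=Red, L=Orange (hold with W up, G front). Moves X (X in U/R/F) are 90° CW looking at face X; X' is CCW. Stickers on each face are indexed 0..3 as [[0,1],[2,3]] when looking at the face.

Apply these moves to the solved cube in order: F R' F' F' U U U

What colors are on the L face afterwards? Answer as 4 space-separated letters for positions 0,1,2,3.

After move 1 (F): F=GGGG U=WWOO R=WRWR D=RRYY L=OYOY
After move 2 (R'): R=RRWW U=WBOB F=GWGO D=RGYG B=YBRB
After move 3 (F'): F=WOGG U=WBRW R=GRRW D=YYYG L=OBOO
After move 4 (F'): F=OGWG U=WBGR R=YRYW D=BOYG L=OWOR
After move 5 (U): U=GWRB F=YRWG R=YBYW B=OWRB L=OGOR
After move 6 (U): U=RGBW F=YBWG R=OWYW B=OGRB L=YROR
After move 7 (U): U=BRWG F=OWWG R=OGYW B=YRRB L=YBOR
Query: L face = YBOR

Answer: Y B O R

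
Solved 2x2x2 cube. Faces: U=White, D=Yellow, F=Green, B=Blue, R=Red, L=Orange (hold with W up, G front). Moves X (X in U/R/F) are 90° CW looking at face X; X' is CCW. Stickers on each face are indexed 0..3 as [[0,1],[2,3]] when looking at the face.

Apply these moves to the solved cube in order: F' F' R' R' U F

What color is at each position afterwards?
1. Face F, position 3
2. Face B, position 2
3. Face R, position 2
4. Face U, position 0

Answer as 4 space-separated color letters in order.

After move 1 (F'): F=GGGG U=WWRR R=YRYR D=OOYY L=OWOW
After move 2 (F'): F=GGGG U=WWYY R=OROR D=WWYY L=OROR
After move 3 (R'): R=RROO U=WBYB F=GWGY D=WGYG B=YBWB
After move 4 (R'): R=RORO U=WWYY F=GBGB D=WWYY B=GBGB
After move 5 (U): U=YWYW F=ROGB R=GBRO B=ORGB L=GBOR
After move 6 (F): F=GRBO U=YWRB R=YBWO D=RGYY L=GWOW
Query 1: F[3] = O
Query 2: B[2] = G
Query 3: R[2] = W
Query 4: U[0] = Y

Answer: O G W Y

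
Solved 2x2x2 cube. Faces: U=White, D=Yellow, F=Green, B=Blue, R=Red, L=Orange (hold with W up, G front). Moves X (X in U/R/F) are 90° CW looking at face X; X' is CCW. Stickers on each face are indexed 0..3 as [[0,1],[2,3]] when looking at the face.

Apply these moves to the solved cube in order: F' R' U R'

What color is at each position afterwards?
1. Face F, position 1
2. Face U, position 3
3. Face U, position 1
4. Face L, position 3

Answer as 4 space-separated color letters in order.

After move 1 (F'): F=GGGG U=WWRR R=YRYR D=OOYY L=OWOW
After move 2 (R'): R=RRYY U=WBRB F=GWGR D=OGYG B=YBOB
After move 3 (U): U=RWBB F=RRGR R=YBYY B=OWOB L=GWOW
After move 4 (R'): R=BYYY U=ROBO F=RWGB D=ORYR B=GWGB
Query 1: F[1] = W
Query 2: U[3] = O
Query 3: U[1] = O
Query 4: L[3] = W

Answer: W O O W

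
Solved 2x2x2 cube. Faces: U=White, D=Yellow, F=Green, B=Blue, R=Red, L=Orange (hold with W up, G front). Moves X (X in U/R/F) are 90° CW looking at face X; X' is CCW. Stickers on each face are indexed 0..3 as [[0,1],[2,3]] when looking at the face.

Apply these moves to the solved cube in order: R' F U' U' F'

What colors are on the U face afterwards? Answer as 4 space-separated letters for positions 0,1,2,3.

After move 1 (R'): R=RRRR U=WBWB F=GWGW D=YGYG B=YBYB
After move 2 (F): F=GGWW U=WBOO R=WRBR D=RRYG L=OYOG
After move 3 (U'): U=BOWO F=OYWW R=GGBR B=WRYB L=YBOG
After move 4 (U'): U=OOBW F=YBWW R=OYBR B=GGYB L=WROG
After move 5 (F'): F=BWYW U=OOOB R=RYRR D=RGYG L=WWOB
Query: U face = OOOB

Answer: O O O B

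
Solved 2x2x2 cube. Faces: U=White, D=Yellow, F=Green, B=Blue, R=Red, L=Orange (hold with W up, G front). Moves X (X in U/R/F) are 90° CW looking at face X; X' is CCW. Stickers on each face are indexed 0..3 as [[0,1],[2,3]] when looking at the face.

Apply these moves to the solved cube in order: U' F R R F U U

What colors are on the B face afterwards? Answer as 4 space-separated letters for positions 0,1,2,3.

Answer: G G O B

Derivation:
After move 1 (U'): U=WWWW F=OOGG R=GGRR B=RRBB L=BBOO
After move 2 (F): F=GOGO U=WWOB R=WGWR D=RGYY L=BYOY
After move 3 (R): R=WWRG U=WOOO F=GGGY D=RBYR B=BRWB
After move 4 (R): R=RWGW U=WGOY F=GBGR D=RWYB B=OROB
After move 5 (F): F=GGRB U=WGYY R=OWYW D=GRYB L=BROW
After move 6 (U): U=YWYG F=OWRB R=ORYW B=BROB L=GGOW
After move 7 (U): U=YYGW F=ORRB R=BRYW B=GGOB L=OWOW
Query: B face = GGOB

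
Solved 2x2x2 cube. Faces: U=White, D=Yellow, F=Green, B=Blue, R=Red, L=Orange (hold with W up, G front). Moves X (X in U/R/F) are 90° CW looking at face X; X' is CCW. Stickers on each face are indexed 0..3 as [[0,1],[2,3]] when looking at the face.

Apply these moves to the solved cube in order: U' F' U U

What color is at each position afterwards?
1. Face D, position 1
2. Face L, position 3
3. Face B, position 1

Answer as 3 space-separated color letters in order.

Answer: O W G

Derivation:
After move 1 (U'): U=WWWW F=OOGG R=GGRR B=RRBB L=BBOO
After move 2 (F'): F=OGOG U=WWGR R=YGYR D=BOYY L=BWOW
After move 3 (U): U=GWRW F=YGOG R=RRYR B=BWBB L=OGOW
After move 4 (U): U=RGWW F=RROG R=BWYR B=OGBB L=YGOW
Query 1: D[1] = O
Query 2: L[3] = W
Query 3: B[1] = G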